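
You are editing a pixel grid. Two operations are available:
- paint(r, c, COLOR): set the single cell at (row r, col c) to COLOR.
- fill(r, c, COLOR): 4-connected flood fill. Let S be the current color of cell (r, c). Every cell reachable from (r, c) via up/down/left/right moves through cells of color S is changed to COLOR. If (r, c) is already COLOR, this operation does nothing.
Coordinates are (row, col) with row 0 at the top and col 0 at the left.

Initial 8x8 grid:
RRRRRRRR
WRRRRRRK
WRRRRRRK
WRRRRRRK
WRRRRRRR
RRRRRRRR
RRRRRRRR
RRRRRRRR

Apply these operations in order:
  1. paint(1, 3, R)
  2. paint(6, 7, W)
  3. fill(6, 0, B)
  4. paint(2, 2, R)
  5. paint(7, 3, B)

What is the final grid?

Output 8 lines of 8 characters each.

After op 1 paint(1,3,R):
RRRRRRRR
WRRRRRRK
WRRRRRRK
WRRRRRRK
WRRRRRRR
RRRRRRRR
RRRRRRRR
RRRRRRRR
After op 2 paint(6,7,W):
RRRRRRRR
WRRRRRRK
WRRRRRRK
WRRRRRRK
WRRRRRRR
RRRRRRRR
RRRRRRRW
RRRRRRRR
After op 3 fill(6,0,B) [56 cells changed]:
BBBBBBBB
WBBBBBBK
WBBBBBBK
WBBBBBBK
WBBBBBBB
BBBBBBBB
BBBBBBBW
BBBBBBBB
After op 4 paint(2,2,R):
BBBBBBBB
WBBBBBBK
WBRBBBBK
WBBBBBBK
WBBBBBBB
BBBBBBBB
BBBBBBBW
BBBBBBBB
After op 5 paint(7,3,B):
BBBBBBBB
WBBBBBBK
WBRBBBBK
WBBBBBBK
WBBBBBBB
BBBBBBBB
BBBBBBBW
BBBBBBBB

Answer: BBBBBBBB
WBBBBBBK
WBRBBBBK
WBBBBBBK
WBBBBBBB
BBBBBBBB
BBBBBBBW
BBBBBBBB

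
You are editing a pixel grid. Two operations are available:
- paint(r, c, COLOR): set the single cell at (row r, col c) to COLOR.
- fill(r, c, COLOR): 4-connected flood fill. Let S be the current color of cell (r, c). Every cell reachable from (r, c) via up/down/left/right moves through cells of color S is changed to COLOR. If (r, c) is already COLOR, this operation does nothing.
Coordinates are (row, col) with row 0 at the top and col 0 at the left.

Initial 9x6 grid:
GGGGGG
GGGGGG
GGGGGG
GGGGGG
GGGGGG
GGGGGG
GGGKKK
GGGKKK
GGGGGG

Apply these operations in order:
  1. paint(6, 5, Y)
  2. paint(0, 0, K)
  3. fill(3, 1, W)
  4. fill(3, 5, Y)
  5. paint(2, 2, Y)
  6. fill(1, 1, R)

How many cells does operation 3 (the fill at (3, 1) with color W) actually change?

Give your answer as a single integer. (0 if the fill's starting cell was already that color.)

After op 1 paint(6,5,Y):
GGGGGG
GGGGGG
GGGGGG
GGGGGG
GGGGGG
GGGGGG
GGGKKY
GGGKKK
GGGGGG
After op 2 paint(0,0,K):
KGGGGG
GGGGGG
GGGGGG
GGGGGG
GGGGGG
GGGGGG
GGGKKY
GGGKKK
GGGGGG
After op 3 fill(3,1,W) [47 cells changed]:
KWWWWW
WWWWWW
WWWWWW
WWWWWW
WWWWWW
WWWWWW
WWWKKY
WWWKKK
WWWWWW

Answer: 47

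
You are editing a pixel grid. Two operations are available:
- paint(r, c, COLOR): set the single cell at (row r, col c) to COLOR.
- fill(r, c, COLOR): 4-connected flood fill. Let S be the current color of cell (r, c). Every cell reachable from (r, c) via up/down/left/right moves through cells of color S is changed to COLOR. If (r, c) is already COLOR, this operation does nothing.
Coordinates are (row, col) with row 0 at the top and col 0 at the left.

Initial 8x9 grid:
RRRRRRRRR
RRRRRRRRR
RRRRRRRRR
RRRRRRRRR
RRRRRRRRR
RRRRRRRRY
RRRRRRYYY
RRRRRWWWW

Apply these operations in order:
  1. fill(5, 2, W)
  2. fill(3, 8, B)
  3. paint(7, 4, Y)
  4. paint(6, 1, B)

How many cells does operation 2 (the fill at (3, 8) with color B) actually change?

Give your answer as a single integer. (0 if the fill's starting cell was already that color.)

After op 1 fill(5,2,W) [64 cells changed]:
WWWWWWWWW
WWWWWWWWW
WWWWWWWWW
WWWWWWWWW
WWWWWWWWW
WWWWWWWWY
WWWWWWYYY
WWWWWWWWW
After op 2 fill(3,8,B) [68 cells changed]:
BBBBBBBBB
BBBBBBBBB
BBBBBBBBB
BBBBBBBBB
BBBBBBBBB
BBBBBBBBY
BBBBBBYYY
BBBBBBBBB

Answer: 68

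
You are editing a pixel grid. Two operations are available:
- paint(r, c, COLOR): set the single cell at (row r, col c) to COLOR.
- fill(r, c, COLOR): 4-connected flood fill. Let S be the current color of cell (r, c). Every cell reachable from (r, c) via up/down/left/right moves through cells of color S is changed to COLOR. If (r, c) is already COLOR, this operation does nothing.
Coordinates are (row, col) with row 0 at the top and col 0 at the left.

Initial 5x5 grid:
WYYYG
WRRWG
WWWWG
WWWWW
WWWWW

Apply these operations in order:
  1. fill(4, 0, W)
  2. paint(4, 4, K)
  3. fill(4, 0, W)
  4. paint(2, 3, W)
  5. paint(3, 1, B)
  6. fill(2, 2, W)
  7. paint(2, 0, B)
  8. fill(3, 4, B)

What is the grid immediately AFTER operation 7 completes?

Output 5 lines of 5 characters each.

Answer: WYYYG
WRRWG
BWWWG
WBWWW
WWWWK

Derivation:
After op 1 fill(4,0,W) [0 cells changed]:
WYYYG
WRRWG
WWWWG
WWWWW
WWWWW
After op 2 paint(4,4,K):
WYYYG
WRRWG
WWWWG
WWWWW
WWWWK
After op 3 fill(4,0,W) [0 cells changed]:
WYYYG
WRRWG
WWWWG
WWWWW
WWWWK
After op 4 paint(2,3,W):
WYYYG
WRRWG
WWWWG
WWWWW
WWWWK
After op 5 paint(3,1,B):
WYYYG
WRRWG
WWWWG
WBWWW
WWWWK
After op 6 fill(2,2,W) [0 cells changed]:
WYYYG
WRRWG
WWWWG
WBWWW
WWWWK
After op 7 paint(2,0,B):
WYYYG
WRRWG
BWWWG
WBWWW
WWWWK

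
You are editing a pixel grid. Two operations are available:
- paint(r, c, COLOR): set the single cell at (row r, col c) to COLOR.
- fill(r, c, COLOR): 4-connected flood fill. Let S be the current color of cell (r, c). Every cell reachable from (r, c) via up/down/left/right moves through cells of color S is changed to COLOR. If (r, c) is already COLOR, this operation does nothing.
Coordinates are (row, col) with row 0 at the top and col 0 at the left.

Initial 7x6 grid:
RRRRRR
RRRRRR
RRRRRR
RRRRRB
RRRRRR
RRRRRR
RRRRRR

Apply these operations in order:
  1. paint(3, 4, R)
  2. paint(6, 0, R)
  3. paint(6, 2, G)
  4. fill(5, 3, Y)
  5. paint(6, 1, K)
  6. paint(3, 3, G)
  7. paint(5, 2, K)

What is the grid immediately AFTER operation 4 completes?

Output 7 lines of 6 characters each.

After op 1 paint(3,4,R):
RRRRRR
RRRRRR
RRRRRR
RRRRRB
RRRRRR
RRRRRR
RRRRRR
After op 2 paint(6,0,R):
RRRRRR
RRRRRR
RRRRRR
RRRRRB
RRRRRR
RRRRRR
RRRRRR
After op 3 paint(6,2,G):
RRRRRR
RRRRRR
RRRRRR
RRRRRB
RRRRRR
RRRRRR
RRGRRR
After op 4 fill(5,3,Y) [40 cells changed]:
YYYYYY
YYYYYY
YYYYYY
YYYYYB
YYYYYY
YYYYYY
YYGYYY

Answer: YYYYYY
YYYYYY
YYYYYY
YYYYYB
YYYYYY
YYYYYY
YYGYYY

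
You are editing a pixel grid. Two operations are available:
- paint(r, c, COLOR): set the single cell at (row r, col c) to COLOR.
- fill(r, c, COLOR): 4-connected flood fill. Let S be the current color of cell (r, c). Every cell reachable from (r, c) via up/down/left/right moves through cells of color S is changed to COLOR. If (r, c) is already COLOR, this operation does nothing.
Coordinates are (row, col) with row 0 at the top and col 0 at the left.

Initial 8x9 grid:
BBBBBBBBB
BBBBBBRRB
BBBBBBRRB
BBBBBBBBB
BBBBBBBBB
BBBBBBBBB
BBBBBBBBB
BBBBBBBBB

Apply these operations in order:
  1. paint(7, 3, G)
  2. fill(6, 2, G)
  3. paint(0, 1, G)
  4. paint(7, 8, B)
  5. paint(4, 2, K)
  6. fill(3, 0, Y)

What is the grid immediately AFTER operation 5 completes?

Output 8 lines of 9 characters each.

After op 1 paint(7,3,G):
BBBBBBBBB
BBBBBBRRB
BBBBBBRRB
BBBBBBBBB
BBBBBBBBB
BBBBBBBBB
BBBBBBBBB
BBBGBBBBB
After op 2 fill(6,2,G) [67 cells changed]:
GGGGGGGGG
GGGGGGRRG
GGGGGGRRG
GGGGGGGGG
GGGGGGGGG
GGGGGGGGG
GGGGGGGGG
GGGGGGGGG
After op 3 paint(0,1,G):
GGGGGGGGG
GGGGGGRRG
GGGGGGRRG
GGGGGGGGG
GGGGGGGGG
GGGGGGGGG
GGGGGGGGG
GGGGGGGGG
After op 4 paint(7,8,B):
GGGGGGGGG
GGGGGGRRG
GGGGGGRRG
GGGGGGGGG
GGGGGGGGG
GGGGGGGGG
GGGGGGGGG
GGGGGGGGB
After op 5 paint(4,2,K):
GGGGGGGGG
GGGGGGRRG
GGGGGGRRG
GGGGGGGGG
GGKGGGGGG
GGGGGGGGG
GGGGGGGGG
GGGGGGGGB

Answer: GGGGGGGGG
GGGGGGRRG
GGGGGGRRG
GGGGGGGGG
GGKGGGGGG
GGGGGGGGG
GGGGGGGGG
GGGGGGGGB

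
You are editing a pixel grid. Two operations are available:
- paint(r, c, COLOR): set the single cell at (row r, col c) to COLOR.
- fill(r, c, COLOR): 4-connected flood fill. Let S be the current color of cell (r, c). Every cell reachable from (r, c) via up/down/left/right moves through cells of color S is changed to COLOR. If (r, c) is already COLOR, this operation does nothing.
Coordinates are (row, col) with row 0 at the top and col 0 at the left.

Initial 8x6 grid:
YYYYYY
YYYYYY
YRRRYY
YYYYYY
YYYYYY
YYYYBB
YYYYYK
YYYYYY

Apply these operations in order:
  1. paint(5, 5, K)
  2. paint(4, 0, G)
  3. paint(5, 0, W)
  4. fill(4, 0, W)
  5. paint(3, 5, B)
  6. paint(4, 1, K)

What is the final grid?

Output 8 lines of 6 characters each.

After op 1 paint(5,5,K):
YYYYYY
YYYYYY
YRRRYY
YYYYYY
YYYYYY
YYYYBK
YYYYYK
YYYYYY
After op 2 paint(4,0,G):
YYYYYY
YYYYYY
YRRRYY
YYYYYY
GYYYYY
YYYYBK
YYYYYK
YYYYYY
After op 3 paint(5,0,W):
YYYYYY
YYYYYY
YRRRYY
YYYYYY
GYYYYY
WYYYBK
YYYYYK
YYYYYY
After op 4 fill(4,0,W) [1 cells changed]:
YYYYYY
YYYYYY
YRRRYY
YYYYYY
WYYYYY
WYYYBK
YYYYYK
YYYYYY
After op 5 paint(3,5,B):
YYYYYY
YYYYYY
YRRRYY
YYYYYB
WYYYYY
WYYYBK
YYYYYK
YYYYYY
After op 6 paint(4,1,K):
YYYYYY
YYYYYY
YRRRYY
YYYYYB
WKYYYY
WYYYBK
YYYYYK
YYYYYY

Answer: YYYYYY
YYYYYY
YRRRYY
YYYYYB
WKYYYY
WYYYBK
YYYYYK
YYYYYY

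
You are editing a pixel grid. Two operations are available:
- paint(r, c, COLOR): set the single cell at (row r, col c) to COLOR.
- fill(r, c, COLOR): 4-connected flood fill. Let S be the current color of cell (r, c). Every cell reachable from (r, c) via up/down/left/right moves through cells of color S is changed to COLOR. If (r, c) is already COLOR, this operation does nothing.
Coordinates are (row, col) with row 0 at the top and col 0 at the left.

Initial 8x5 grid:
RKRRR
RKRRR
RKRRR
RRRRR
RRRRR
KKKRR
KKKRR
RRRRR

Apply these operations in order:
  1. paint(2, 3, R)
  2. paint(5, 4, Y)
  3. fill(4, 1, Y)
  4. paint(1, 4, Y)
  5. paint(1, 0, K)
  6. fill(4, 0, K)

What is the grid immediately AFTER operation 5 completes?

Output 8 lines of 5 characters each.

After op 1 paint(2,3,R):
RKRRR
RKRRR
RKRRR
RRRRR
RRRRR
KKKRR
KKKRR
RRRRR
After op 2 paint(5,4,Y):
RKRRR
RKRRR
RKRRR
RRRRR
RRRRR
KKKRY
KKKRR
RRRRR
After op 3 fill(4,1,Y) [30 cells changed]:
YKYYY
YKYYY
YKYYY
YYYYY
YYYYY
KKKYY
KKKYY
YYYYY
After op 4 paint(1,4,Y):
YKYYY
YKYYY
YKYYY
YYYYY
YYYYY
KKKYY
KKKYY
YYYYY
After op 5 paint(1,0,K):
YKYYY
KKYYY
YKYYY
YYYYY
YYYYY
KKKYY
KKKYY
YYYYY

Answer: YKYYY
KKYYY
YKYYY
YYYYY
YYYYY
KKKYY
KKKYY
YYYYY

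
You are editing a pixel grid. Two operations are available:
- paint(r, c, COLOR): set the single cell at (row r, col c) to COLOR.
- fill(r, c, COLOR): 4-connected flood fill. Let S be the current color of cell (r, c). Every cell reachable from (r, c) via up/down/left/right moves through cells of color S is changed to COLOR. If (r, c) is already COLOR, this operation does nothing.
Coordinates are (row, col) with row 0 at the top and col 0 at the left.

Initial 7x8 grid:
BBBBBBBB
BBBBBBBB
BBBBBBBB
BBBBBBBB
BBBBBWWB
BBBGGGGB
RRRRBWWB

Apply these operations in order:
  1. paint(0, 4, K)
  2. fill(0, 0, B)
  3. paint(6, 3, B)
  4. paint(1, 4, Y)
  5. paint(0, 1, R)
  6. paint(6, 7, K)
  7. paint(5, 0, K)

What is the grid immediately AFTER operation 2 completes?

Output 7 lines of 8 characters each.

After op 1 paint(0,4,K):
BBBBKBBB
BBBBBBBB
BBBBBBBB
BBBBBBBB
BBBBBWWB
BBBGGGGB
RRRRBWWB
After op 2 fill(0,0,B) [0 cells changed]:
BBBBKBBB
BBBBBBBB
BBBBBBBB
BBBBBBBB
BBBBBWWB
BBBGGGGB
RRRRBWWB

Answer: BBBBKBBB
BBBBBBBB
BBBBBBBB
BBBBBBBB
BBBBBWWB
BBBGGGGB
RRRRBWWB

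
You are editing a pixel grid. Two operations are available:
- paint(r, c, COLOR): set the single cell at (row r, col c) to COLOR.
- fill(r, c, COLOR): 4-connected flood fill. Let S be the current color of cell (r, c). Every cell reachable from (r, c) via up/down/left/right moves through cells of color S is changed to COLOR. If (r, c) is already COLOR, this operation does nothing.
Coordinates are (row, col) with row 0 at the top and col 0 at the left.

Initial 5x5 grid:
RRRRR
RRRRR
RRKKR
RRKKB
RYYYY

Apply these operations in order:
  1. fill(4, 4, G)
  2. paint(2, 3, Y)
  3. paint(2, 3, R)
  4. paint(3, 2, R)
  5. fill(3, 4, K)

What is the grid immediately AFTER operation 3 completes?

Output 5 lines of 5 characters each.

After op 1 fill(4,4,G) [4 cells changed]:
RRRRR
RRRRR
RRKKR
RRKKB
RGGGG
After op 2 paint(2,3,Y):
RRRRR
RRRRR
RRKYR
RRKKB
RGGGG
After op 3 paint(2,3,R):
RRRRR
RRRRR
RRKRR
RRKKB
RGGGG

Answer: RRRRR
RRRRR
RRKRR
RRKKB
RGGGG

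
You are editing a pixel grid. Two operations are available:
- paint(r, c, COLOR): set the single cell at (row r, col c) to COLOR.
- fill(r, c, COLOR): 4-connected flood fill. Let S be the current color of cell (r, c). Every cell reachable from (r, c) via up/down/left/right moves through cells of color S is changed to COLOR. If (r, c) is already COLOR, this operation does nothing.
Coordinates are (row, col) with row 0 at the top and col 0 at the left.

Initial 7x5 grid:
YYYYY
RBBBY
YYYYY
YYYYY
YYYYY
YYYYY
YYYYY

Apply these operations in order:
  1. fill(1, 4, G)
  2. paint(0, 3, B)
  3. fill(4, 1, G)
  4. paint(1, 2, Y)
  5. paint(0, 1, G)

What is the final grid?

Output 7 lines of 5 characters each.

Answer: GGGBG
RBYBG
GGGGG
GGGGG
GGGGG
GGGGG
GGGGG

Derivation:
After op 1 fill(1,4,G) [31 cells changed]:
GGGGG
RBBBG
GGGGG
GGGGG
GGGGG
GGGGG
GGGGG
After op 2 paint(0,3,B):
GGGBG
RBBBG
GGGGG
GGGGG
GGGGG
GGGGG
GGGGG
After op 3 fill(4,1,G) [0 cells changed]:
GGGBG
RBBBG
GGGGG
GGGGG
GGGGG
GGGGG
GGGGG
After op 4 paint(1,2,Y):
GGGBG
RBYBG
GGGGG
GGGGG
GGGGG
GGGGG
GGGGG
After op 5 paint(0,1,G):
GGGBG
RBYBG
GGGGG
GGGGG
GGGGG
GGGGG
GGGGG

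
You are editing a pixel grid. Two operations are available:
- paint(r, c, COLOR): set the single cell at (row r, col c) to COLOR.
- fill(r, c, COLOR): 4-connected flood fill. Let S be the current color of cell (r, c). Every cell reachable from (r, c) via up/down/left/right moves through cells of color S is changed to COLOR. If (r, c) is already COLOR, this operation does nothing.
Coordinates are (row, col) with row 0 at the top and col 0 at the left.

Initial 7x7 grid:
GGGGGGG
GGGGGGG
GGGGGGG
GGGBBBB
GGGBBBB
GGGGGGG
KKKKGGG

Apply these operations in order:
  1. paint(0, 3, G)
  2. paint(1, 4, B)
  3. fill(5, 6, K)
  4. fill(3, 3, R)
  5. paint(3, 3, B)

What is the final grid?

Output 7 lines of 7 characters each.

Answer: KKKKKKK
KKKKBKK
KKKKKKK
KKKBRRR
KKKRRRR
KKKKKKK
KKKKKKK

Derivation:
After op 1 paint(0,3,G):
GGGGGGG
GGGGGGG
GGGGGGG
GGGBBBB
GGGBBBB
GGGGGGG
KKKKGGG
After op 2 paint(1,4,B):
GGGGGGG
GGGGBGG
GGGGGGG
GGGBBBB
GGGBBBB
GGGGGGG
KKKKGGG
After op 3 fill(5,6,K) [36 cells changed]:
KKKKKKK
KKKKBKK
KKKKKKK
KKKBBBB
KKKBBBB
KKKKKKK
KKKKKKK
After op 4 fill(3,3,R) [8 cells changed]:
KKKKKKK
KKKKBKK
KKKKKKK
KKKRRRR
KKKRRRR
KKKKKKK
KKKKKKK
After op 5 paint(3,3,B):
KKKKKKK
KKKKBKK
KKKKKKK
KKKBRRR
KKKRRRR
KKKKKKK
KKKKKKK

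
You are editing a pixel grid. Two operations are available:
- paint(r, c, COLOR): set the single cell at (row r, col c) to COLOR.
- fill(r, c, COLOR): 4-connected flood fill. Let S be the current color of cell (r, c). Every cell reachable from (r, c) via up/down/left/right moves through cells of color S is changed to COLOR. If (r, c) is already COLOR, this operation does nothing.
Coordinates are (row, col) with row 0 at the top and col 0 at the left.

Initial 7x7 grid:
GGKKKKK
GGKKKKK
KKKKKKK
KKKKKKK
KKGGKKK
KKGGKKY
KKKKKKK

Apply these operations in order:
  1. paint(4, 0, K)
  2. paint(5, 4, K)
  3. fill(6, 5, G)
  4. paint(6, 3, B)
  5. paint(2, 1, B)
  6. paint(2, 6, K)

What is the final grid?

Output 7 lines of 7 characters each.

After op 1 paint(4,0,K):
GGKKKKK
GGKKKKK
KKKKKKK
KKKKKKK
KKGGKKK
KKGGKKY
KKKKKKK
After op 2 paint(5,4,K):
GGKKKKK
GGKKKKK
KKKKKKK
KKKKKKK
KKGGKKK
KKGGKKY
KKKKKKK
After op 3 fill(6,5,G) [40 cells changed]:
GGGGGGG
GGGGGGG
GGGGGGG
GGGGGGG
GGGGGGG
GGGGGGY
GGGGGGG
After op 4 paint(6,3,B):
GGGGGGG
GGGGGGG
GGGGGGG
GGGGGGG
GGGGGGG
GGGGGGY
GGGBGGG
After op 5 paint(2,1,B):
GGGGGGG
GGGGGGG
GBGGGGG
GGGGGGG
GGGGGGG
GGGGGGY
GGGBGGG
After op 6 paint(2,6,K):
GGGGGGG
GGGGGGG
GBGGGGK
GGGGGGG
GGGGGGG
GGGGGGY
GGGBGGG

Answer: GGGGGGG
GGGGGGG
GBGGGGK
GGGGGGG
GGGGGGG
GGGGGGY
GGGBGGG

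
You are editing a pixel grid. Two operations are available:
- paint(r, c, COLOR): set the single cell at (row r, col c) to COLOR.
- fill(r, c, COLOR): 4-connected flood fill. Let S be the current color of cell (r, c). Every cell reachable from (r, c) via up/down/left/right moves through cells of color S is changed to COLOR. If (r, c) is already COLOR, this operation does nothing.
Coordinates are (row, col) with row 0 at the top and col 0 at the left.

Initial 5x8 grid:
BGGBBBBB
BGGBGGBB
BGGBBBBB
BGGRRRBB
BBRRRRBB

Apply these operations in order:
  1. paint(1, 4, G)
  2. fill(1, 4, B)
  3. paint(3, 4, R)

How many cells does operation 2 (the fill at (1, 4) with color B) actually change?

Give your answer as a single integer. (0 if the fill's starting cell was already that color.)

Answer: 2

Derivation:
After op 1 paint(1,4,G):
BGGBBBBB
BGGBGGBB
BGGBBBBB
BGGRRRBB
BBRRRRBB
After op 2 fill(1,4,B) [2 cells changed]:
BGGBBBBB
BGGBBBBB
BGGBBBBB
BGGRRRBB
BBRRRRBB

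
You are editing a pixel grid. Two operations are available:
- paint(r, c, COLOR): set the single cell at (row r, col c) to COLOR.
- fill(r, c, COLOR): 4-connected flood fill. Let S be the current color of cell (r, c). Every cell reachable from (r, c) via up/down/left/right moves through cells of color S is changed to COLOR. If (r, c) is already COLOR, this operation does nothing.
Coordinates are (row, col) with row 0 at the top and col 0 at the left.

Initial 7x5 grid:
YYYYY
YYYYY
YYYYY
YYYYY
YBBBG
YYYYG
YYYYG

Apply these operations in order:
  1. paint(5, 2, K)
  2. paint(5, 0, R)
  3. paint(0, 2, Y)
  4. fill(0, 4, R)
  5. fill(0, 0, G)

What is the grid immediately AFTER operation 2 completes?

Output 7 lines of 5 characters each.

Answer: YYYYY
YYYYY
YYYYY
YYYYY
YBBBG
RYKYG
YYYYG

Derivation:
After op 1 paint(5,2,K):
YYYYY
YYYYY
YYYYY
YYYYY
YBBBG
YYKYG
YYYYG
After op 2 paint(5,0,R):
YYYYY
YYYYY
YYYYY
YYYYY
YBBBG
RYKYG
YYYYG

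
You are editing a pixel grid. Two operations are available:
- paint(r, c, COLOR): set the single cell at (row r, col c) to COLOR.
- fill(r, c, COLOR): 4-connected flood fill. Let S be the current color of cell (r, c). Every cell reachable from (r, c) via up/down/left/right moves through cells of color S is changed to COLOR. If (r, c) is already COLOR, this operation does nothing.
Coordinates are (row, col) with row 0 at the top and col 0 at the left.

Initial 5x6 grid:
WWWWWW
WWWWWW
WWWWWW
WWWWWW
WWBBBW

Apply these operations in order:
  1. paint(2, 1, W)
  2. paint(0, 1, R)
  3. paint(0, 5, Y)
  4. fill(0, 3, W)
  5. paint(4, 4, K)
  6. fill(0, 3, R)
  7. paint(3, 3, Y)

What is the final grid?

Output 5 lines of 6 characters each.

After op 1 paint(2,1,W):
WWWWWW
WWWWWW
WWWWWW
WWWWWW
WWBBBW
After op 2 paint(0,1,R):
WRWWWW
WWWWWW
WWWWWW
WWWWWW
WWBBBW
After op 3 paint(0,5,Y):
WRWWWY
WWWWWW
WWWWWW
WWWWWW
WWBBBW
After op 4 fill(0,3,W) [0 cells changed]:
WRWWWY
WWWWWW
WWWWWW
WWWWWW
WWBBBW
After op 5 paint(4,4,K):
WRWWWY
WWWWWW
WWWWWW
WWWWWW
WWBBKW
After op 6 fill(0,3,R) [25 cells changed]:
RRRRRY
RRRRRR
RRRRRR
RRRRRR
RRBBKR
After op 7 paint(3,3,Y):
RRRRRY
RRRRRR
RRRRRR
RRRYRR
RRBBKR

Answer: RRRRRY
RRRRRR
RRRRRR
RRRYRR
RRBBKR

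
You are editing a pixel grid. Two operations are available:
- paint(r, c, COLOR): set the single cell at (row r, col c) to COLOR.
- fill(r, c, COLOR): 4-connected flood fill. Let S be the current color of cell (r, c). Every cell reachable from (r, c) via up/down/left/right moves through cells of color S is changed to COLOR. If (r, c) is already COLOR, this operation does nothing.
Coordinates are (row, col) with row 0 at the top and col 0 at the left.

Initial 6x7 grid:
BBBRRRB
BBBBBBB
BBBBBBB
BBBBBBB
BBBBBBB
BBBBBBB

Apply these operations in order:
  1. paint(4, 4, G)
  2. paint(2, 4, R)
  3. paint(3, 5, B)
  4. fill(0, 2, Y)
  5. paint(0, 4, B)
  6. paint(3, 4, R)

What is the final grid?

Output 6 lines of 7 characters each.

After op 1 paint(4,4,G):
BBBRRRB
BBBBBBB
BBBBBBB
BBBBBBB
BBBBGBB
BBBBBBB
After op 2 paint(2,4,R):
BBBRRRB
BBBBBBB
BBBBRBB
BBBBBBB
BBBBGBB
BBBBBBB
After op 3 paint(3,5,B):
BBBRRRB
BBBBBBB
BBBBRBB
BBBBBBB
BBBBGBB
BBBBBBB
After op 4 fill(0,2,Y) [37 cells changed]:
YYYRRRY
YYYYYYY
YYYYRYY
YYYYYYY
YYYYGYY
YYYYYYY
After op 5 paint(0,4,B):
YYYRBRY
YYYYYYY
YYYYRYY
YYYYYYY
YYYYGYY
YYYYYYY
After op 6 paint(3,4,R):
YYYRBRY
YYYYYYY
YYYYRYY
YYYYRYY
YYYYGYY
YYYYYYY

Answer: YYYRBRY
YYYYYYY
YYYYRYY
YYYYRYY
YYYYGYY
YYYYYYY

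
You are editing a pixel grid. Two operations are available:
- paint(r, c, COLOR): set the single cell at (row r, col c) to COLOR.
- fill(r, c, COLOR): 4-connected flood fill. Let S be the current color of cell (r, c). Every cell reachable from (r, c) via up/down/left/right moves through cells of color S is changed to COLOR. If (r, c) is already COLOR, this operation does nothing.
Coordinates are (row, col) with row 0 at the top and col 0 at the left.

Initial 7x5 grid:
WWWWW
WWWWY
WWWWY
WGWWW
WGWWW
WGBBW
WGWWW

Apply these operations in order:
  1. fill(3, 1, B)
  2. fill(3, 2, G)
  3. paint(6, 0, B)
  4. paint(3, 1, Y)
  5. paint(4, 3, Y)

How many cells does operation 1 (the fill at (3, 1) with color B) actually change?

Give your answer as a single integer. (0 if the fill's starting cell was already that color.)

Answer: 4

Derivation:
After op 1 fill(3,1,B) [4 cells changed]:
WWWWW
WWWWY
WWWWY
WBWWW
WBWWW
WBBBW
WBWWW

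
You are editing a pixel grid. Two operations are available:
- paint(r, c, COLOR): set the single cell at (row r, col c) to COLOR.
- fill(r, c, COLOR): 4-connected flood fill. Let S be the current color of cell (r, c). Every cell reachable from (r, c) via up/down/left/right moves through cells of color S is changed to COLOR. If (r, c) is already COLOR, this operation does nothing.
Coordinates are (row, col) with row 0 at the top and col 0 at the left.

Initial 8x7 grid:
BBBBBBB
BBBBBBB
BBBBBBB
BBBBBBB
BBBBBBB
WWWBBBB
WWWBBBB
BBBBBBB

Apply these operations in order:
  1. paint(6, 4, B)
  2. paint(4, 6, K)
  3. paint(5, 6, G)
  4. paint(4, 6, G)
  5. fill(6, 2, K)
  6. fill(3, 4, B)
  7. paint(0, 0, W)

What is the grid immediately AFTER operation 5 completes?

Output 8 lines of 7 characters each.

After op 1 paint(6,4,B):
BBBBBBB
BBBBBBB
BBBBBBB
BBBBBBB
BBBBBBB
WWWBBBB
WWWBBBB
BBBBBBB
After op 2 paint(4,6,K):
BBBBBBB
BBBBBBB
BBBBBBB
BBBBBBB
BBBBBBK
WWWBBBB
WWWBBBB
BBBBBBB
After op 3 paint(5,6,G):
BBBBBBB
BBBBBBB
BBBBBBB
BBBBBBB
BBBBBBK
WWWBBBG
WWWBBBB
BBBBBBB
After op 4 paint(4,6,G):
BBBBBBB
BBBBBBB
BBBBBBB
BBBBBBB
BBBBBBG
WWWBBBG
WWWBBBB
BBBBBBB
After op 5 fill(6,2,K) [6 cells changed]:
BBBBBBB
BBBBBBB
BBBBBBB
BBBBBBB
BBBBBBG
KKKBBBG
KKKBBBB
BBBBBBB

Answer: BBBBBBB
BBBBBBB
BBBBBBB
BBBBBBB
BBBBBBG
KKKBBBG
KKKBBBB
BBBBBBB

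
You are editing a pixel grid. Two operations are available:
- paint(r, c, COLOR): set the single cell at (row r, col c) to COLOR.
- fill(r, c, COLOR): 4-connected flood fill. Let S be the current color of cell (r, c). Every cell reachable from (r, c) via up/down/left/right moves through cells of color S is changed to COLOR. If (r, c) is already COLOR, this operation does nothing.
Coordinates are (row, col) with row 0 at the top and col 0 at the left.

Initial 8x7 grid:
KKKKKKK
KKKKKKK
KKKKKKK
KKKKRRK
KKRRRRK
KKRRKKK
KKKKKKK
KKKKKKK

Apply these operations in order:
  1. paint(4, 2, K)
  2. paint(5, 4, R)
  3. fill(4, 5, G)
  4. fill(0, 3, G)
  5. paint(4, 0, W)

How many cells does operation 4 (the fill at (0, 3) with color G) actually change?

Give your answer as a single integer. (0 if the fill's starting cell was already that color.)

Answer: 48

Derivation:
After op 1 paint(4,2,K):
KKKKKKK
KKKKKKK
KKKKKKK
KKKKRRK
KKKRRRK
KKRRKKK
KKKKKKK
KKKKKKK
After op 2 paint(5,4,R):
KKKKKKK
KKKKKKK
KKKKKKK
KKKKRRK
KKKRRRK
KKRRRKK
KKKKKKK
KKKKKKK
After op 3 fill(4,5,G) [8 cells changed]:
KKKKKKK
KKKKKKK
KKKKKKK
KKKKGGK
KKKGGGK
KKGGGKK
KKKKKKK
KKKKKKK
After op 4 fill(0,3,G) [48 cells changed]:
GGGGGGG
GGGGGGG
GGGGGGG
GGGGGGG
GGGGGGG
GGGGGGG
GGGGGGG
GGGGGGG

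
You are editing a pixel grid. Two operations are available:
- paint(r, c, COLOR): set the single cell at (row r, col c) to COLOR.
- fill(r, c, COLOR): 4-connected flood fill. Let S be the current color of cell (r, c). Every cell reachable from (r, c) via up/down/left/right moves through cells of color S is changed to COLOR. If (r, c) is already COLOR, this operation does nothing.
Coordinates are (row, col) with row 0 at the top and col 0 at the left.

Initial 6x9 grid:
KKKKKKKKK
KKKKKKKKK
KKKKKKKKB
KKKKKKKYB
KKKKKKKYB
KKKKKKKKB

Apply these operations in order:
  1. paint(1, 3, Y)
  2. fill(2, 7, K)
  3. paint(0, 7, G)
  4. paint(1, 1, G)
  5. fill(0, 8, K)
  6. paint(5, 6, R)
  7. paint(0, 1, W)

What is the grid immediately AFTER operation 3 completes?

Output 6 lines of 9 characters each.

After op 1 paint(1,3,Y):
KKKKKKKKK
KKKYKKKKK
KKKKKKKKB
KKKKKKKYB
KKKKKKKYB
KKKKKKKKB
After op 2 fill(2,7,K) [0 cells changed]:
KKKKKKKKK
KKKYKKKKK
KKKKKKKKB
KKKKKKKYB
KKKKKKKYB
KKKKKKKKB
After op 3 paint(0,7,G):
KKKKKKKGK
KKKYKKKKK
KKKKKKKKB
KKKKKKKYB
KKKKKKKYB
KKKKKKKKB

Answer: KKKKKKKGK
KKKYKKKKK
KKKKKKKKB
KKKKKKKYB
KKKKKKKYB
KKKKKKKKB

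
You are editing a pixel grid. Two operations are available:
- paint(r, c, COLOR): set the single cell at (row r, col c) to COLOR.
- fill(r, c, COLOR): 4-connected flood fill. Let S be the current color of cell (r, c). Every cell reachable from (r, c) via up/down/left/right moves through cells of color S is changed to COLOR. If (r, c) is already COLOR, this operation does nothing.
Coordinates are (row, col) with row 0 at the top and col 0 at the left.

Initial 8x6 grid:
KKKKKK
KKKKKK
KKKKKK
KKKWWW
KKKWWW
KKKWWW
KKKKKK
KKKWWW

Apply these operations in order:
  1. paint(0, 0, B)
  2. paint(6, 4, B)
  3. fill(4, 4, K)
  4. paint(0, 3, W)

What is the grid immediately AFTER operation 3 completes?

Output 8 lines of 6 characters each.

After op 1 paint(0,0,B):
BKKKKK
KKKKKK
KKKKKK
KKKWWW
KKKWWW
KKKWWW
KKKKKK
KKKWWW
After op 2 paint(6,4,B):
BKKKKK
KKKKKK
KKKKKK
KKKWWW
KKKWWW
KKKWWW
KKKKBK
KKKWWW
After op 3 fill(4,4,K) [9 cells changed]:
BKKKKK
KKKKKK
KKKKKK
KKKKKK
KKKKKK
KKKKKK
KKKKBK
KKKWWW

Answer: BKKKKK
KKKKKK
KKKKKK
KKKKKK
KKKKKK
KKKKKK
KKKKBK
KKKWWW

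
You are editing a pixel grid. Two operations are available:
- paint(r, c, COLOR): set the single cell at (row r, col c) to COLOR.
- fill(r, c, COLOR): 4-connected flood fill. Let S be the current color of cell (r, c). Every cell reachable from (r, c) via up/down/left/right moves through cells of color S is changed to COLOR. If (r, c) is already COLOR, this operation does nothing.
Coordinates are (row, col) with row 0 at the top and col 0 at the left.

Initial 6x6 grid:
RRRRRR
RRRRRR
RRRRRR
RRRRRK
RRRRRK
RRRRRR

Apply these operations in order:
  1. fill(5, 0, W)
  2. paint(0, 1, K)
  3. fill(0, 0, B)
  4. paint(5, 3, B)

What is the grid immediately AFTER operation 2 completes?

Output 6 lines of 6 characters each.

Answer: WKWWWW
WWWWWW
WWWWWW
WWWWWK
WWWWWK
WWWWWW

Derivation:
After op 1 fill(5,0,W) [34 cells changed]:
WWWWWW
WWWWWW
WWWWWW
WWWWWK
WWWWWK
WWWWWW
After op 2 paint(0,1,K):
WKWWWW
WWWWWW
WWWWWW
WWWWWK
WWWWWK
WWWWWW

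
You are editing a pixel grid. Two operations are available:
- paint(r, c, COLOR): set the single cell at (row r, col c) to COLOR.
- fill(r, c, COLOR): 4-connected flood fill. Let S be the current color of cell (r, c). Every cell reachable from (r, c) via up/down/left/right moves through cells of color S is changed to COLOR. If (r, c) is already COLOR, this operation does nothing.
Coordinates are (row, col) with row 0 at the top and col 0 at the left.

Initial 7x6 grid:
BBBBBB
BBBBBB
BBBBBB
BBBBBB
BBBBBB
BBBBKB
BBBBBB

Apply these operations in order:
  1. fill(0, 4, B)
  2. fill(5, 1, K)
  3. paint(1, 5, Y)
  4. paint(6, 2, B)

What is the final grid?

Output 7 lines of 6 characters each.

Answer: KKKKKK
KKKKKY
KKKKKK
KKKKKK
KKKKKK
KKKKKK
KKBKKK

Derivation:
After op 1 fill(0,4,B) [0 cells changed]:
BBBBBB
BBBBBB
BBBBBB
BBBBBB
BBBBBB
BBBBKB
BBBBBB
After op 2 fill(5,1,K) [41 cells changed]:
KKKKKK
KKKKKK
KKKKKK
KKKKKK
KKKKKK
KKKKKK
KKKKKK
After op 3 paint(1,5,Y):
KKKKKK
KKKKKY
KKKKKK
KKKKKK
KKKKKK
KKKKKK
KKKKKK
After op 4 paint(6,2,B):
KKKKKK
KKKKKY
KKKKKK
KKKKKK
KKKKKK
KKKKKK
KKBKKK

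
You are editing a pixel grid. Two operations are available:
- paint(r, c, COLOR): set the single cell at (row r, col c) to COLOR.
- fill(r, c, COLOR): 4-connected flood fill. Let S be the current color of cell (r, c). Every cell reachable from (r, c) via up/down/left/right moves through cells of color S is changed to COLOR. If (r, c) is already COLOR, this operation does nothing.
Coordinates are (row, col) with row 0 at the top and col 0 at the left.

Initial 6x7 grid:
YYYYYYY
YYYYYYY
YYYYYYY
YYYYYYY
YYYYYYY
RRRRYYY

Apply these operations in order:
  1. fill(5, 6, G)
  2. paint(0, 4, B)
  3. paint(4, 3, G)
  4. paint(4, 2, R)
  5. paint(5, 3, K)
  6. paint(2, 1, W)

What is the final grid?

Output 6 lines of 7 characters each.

After op 1 fill(5,6,G) [38 cells changed]:
GGGGGGG
GGGGGGG
GGGGGGG
GGGGGGG
GGGGGGG
RRRRGGG
After op 2 paint(0,4,B):
GGGGBGG
GGGGGGG
GGGGGGG
GGGGGGG
GGGGGGG
RRRRGGG
After op 3 paint(4,3,G):
GGGGBGG
GGGGGGG
GGGGGGG
GGGGGGG
GGGGGGG
RRRRGGG
After op 4 paint(4,2,R):
GGGGBGG
GGGGGGG
GGGGGGG
GGGGGGG
GGRGGGG
RRRRGGG
After op 5 paint(5,3,K):
GGGGBGG
GGGGGGG
GGGGGGG
GGGGGGG
GGRGGGG
RRRKGGG
After op 6 paint(2,1,W):
GGGGBGG
GGGGGGG
GWGGGGG
GGGGGGG
GGRGGGG
RRRKGGG

Answer: GGGGBGG
GGGGGGG
GWGGGGG
GGGGGGG
GGRGGGG
RRRKGGG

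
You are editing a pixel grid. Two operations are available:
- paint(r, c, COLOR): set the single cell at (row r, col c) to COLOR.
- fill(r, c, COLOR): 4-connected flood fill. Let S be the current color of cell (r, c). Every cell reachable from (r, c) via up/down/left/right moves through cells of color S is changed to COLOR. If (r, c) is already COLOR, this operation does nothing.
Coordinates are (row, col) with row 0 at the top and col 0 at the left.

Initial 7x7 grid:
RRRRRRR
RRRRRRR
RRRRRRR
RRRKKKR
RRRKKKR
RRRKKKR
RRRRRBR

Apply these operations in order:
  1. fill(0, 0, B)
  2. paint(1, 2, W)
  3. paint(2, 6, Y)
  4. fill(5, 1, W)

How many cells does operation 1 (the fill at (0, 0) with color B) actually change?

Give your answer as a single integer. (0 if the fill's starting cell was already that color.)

Answer: 39

Derivation:
After op 1 fill(0,0,B) [39 cells changed]:
BBBBBBB
BBBBBBB
BBBBBBB
BBBKKKB
BBBKKKB
BBBKKKB
BBBBBBB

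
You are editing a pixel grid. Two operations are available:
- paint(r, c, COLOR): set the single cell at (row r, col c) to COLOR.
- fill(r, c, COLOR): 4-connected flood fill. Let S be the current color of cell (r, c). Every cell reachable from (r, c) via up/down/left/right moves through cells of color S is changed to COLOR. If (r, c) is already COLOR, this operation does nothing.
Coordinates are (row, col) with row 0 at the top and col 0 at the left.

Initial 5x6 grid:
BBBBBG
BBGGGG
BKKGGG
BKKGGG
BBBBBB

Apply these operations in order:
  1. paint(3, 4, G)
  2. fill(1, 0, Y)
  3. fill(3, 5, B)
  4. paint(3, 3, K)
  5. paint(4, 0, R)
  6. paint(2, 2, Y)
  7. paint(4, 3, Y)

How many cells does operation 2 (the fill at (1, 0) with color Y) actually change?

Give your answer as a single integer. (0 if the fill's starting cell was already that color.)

Answer: 15

Derivation:
After op 1 paint(3,4,G):
BBBBBG
BBGGGG
BKKGGG
BKKGGG
BBBBBB
After op 2 fill(1,0,Y) [15 cells changed]:
YYYYYG
YYGGGG
YKKGGG
YKKGGG
YYYYYY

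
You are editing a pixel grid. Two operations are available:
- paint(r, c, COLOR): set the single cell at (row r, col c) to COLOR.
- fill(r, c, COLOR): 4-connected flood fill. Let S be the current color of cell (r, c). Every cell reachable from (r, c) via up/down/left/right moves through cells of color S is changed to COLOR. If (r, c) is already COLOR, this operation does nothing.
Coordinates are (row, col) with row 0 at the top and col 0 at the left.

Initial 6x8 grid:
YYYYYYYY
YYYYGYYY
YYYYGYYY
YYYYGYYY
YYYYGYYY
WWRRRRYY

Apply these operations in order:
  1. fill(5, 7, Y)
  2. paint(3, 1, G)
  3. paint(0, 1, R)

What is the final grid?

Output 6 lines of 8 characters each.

Answer: YRYYYYYY
YYYYGYYY
YYYYGYYY
YGYYGYYY
YYYYGYYY
WWRRRRYY

Derivation:
After op 1 fill(5,7,Y) [0 cells changed]:
YYYYYYYY
YYYYGYYY
YYYYGYYY
YYYYGYYY
YYYYGYYY
WWRRRRYY
After op 2 paint(3,1,G):
YYYYYYYY
YYYYGYYY
YYYYGYYY
YGYYGYYY
YYYYGYYY
WWRRRRYY
After op 3 paint(0,1,R):
YRYYYYYY
YYYYGYYY
YYYYGYYY
YGYYGYYY
YYYYGYYY
WWRRRRYY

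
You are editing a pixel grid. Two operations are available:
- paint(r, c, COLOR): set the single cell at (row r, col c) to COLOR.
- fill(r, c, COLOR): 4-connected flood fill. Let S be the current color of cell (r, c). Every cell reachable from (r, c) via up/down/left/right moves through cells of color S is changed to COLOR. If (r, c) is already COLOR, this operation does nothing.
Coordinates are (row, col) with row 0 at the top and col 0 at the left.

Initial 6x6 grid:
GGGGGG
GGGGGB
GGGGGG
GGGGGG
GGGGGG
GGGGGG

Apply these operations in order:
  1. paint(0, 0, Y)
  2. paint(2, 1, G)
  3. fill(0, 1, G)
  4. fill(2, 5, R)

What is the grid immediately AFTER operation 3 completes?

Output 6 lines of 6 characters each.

After op 1 paint(0,0,Y):
YGGGGG
GGGGGB
GGGGGG
GGGGGG
GGGGGG
GGGGGG
After op 2 paint(2,1,G):
YGGGGG
GGGGGB
GGGGGG
GGGGGG
GGGGGG
GGGGGG
After op 3 fill(0,1,G) [0 cells changed]:
YGGGGG
GGGGGB
GGGGGG
GGGGGG
GGGGGG
GGGGGG

Answer: YGGGGG
GGGGGB
GGGGGG
GGGGGG
GGGGGG
GGGGGG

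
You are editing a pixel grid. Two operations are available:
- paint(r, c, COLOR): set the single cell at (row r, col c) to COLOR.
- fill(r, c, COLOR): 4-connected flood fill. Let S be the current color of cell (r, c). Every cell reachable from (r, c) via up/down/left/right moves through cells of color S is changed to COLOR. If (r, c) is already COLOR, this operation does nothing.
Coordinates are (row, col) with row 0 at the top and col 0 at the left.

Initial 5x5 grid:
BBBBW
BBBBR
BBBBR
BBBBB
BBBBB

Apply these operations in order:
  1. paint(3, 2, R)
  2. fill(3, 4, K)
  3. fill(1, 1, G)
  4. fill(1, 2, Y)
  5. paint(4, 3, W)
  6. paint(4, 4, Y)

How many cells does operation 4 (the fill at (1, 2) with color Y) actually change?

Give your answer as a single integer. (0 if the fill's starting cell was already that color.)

After op 1 paint(3,2,R):
BBBBW
BBBBR
BBBBR
BBRBB
BBBBB
After op 2 fill(3,4,K) [21 cells changed]:
KKKKW
KKKKR
KKKKR
KKRKK
KKKKK
After op 3 fill(1,1,G) [21 cells changed]:
GGGGW
GGGGR
GGGGR
GGRGG
GGGGG
After op 4 fill(1,2,Y) [21 cells changed]:
YYYYW
YYYYR
YYYYR
YYRYY
YYYYY

Answer: 21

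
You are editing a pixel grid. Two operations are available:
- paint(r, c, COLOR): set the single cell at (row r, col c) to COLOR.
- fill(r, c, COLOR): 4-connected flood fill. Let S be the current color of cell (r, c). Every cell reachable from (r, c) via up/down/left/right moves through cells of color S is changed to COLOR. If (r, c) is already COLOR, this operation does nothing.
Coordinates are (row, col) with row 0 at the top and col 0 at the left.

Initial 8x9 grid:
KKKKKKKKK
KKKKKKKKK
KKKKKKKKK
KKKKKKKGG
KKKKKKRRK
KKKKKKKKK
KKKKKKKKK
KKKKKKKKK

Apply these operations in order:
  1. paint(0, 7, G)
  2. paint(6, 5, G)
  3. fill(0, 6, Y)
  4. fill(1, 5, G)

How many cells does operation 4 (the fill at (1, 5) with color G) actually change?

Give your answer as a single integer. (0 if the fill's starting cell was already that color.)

Answer: 66

Derivation:
After op 1 paint(0,7,G):
KKKKKKKGK
KKKKKKKKK
KKKKKKKKK
KKKKKKKGG
KKKKKKRRK
KKKKKKKKK
KKKKKKKKK
KKKKKKKKK
After op 2 paint(6,5,G):
KKKKKKKGK
KKKKKKKKK
KKKKKKKKK
KKKKKKKGG
KKKKKKRRK
KKKKKKKKK
KKKKKGKKK
KKKKKKKKK
After op 3 fill(0,6,Y) [66 cells changed]:
YYYYYYYGY
YYYYYYYYY
YYYYYYYYY
YYYYYYYGG
YYYYYYRRY
YYYYYYYYY
YYYYYGYYY
YYYYYYYYY
After op 4 fill(1,5,G) [66 cells changed]:
GGGGGGGGG
GGGGGGGGG
GGGGGGGGG
GGGGGGGGG
GGGGGGRRG
GGGGGGGGG
GGGGGGGGG
GGGGGGGGG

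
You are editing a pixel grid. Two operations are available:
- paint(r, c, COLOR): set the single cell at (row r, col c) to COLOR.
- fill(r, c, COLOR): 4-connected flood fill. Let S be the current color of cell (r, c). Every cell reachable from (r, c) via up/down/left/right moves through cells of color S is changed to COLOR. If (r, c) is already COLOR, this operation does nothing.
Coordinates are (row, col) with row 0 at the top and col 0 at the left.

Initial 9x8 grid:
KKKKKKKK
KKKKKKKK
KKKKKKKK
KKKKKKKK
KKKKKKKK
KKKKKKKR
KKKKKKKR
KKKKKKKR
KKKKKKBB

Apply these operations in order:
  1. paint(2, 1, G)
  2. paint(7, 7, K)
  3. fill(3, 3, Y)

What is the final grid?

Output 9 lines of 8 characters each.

Answer: YYYYYYYY
YYYYYYYY
YGYYYYYY
YYYYYYYY
YYYYYYYY
YYYYYYYR
YYYYYYYR
YYYYYYYY
YYYYYYBB

Derivation:
After op 1 paint(2,1,G):
KKKKKKKK
KKKKKKKK
KGKKKKKK
KKKKKKKK
KKKKKKKK
KKKKKKKR
KKKKKKKR
KKKKKKKR
KKKKKKBB
After op 2 paint(7,7,K):
KKKKKKKK
KKKKKKKK
KGKKKKKK
KKKKKKKK
KKKKKKKK
KKKKKKKR
KKKKKKKR
KKKKKKKK
KKKKKKBB
After op 3 fill(3,3,Y) [67 cells changed]:
YYYYYYYY
YYYYYYYY
YGYYYYYY
YYYYYYYY
YYYYYYYY
YYYYYYYR
YYYYYYYR
YYYYYYYY
YYYYYYBB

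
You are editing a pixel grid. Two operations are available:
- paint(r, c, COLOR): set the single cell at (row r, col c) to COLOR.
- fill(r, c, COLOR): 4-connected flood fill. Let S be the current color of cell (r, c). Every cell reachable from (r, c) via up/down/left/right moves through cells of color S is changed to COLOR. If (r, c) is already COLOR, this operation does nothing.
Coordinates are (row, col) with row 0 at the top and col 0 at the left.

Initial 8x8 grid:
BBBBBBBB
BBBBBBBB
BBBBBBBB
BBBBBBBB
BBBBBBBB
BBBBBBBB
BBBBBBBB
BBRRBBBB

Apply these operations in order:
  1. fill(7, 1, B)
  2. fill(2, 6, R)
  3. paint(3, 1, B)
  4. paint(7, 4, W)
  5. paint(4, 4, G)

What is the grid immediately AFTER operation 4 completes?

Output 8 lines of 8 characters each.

Answer: RRRRRRRR
RRRRRRRR
RRRRRRRR
RBRRRRRR
RRRRRRRR
RRRRRRRR
RRRRRRRR
RRRRWRRR

Derivation:
After op 1 fill(7,1,B) [0 cells changed]:
BBBBBBBB
BBBBBBBB
BBBBBBBB
BBBBBBBB
BBBBBBBB
BBBBBBBB
BBBBBBBB
BBRRBBBB
After op 2 fill(2,6,R) [62 cells changed]:
RRRRRRRR
RRRRRRRR
RRRRRRRR
RRRRRRRR
RRRRRRRR
RRRRRRRR
RRRRRRRR
RRRRRRRR
After op 3 paint(3,1,B):
RRRRRRRR
RRRRRRRR
RRRRRRRR
RBRRRRRR
RRRRRRRR
RRRRRRRR
RRRRRRRR
RRRRRRRR
After op 4 paint(7,4,W):
RRRRRRRR
RRRRRRRR
RRRRRRRR
RBRRRRRR
RRRRRRRR
RRRRRRRR
RRRRRRRR
RRRRWRRR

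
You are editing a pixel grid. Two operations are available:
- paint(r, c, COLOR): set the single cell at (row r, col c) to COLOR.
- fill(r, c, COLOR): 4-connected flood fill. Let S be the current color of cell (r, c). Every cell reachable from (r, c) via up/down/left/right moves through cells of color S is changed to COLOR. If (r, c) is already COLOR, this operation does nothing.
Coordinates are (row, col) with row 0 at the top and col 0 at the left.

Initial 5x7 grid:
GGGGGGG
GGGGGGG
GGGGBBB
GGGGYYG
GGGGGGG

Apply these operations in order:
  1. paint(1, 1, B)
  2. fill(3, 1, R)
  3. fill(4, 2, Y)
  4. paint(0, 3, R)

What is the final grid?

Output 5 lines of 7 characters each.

Answer: YYYRYYY
YBYYYYY
YYYYBBB
YYYYYYY
YYYYYYY

Derivation:
After op 1 paint(1,1,B):
GGGGGGG
GBGGGGG
GGGGBBB
GGGGYYG
GGGGGGG
After op 2 fill(3,1,R) [29 cells changed]:
RRRRRRR
RBRRRRR
RRRRBBB
RRRRYYR
RRRRRRR
After op 3 fill(4,2,Y) [29 cells changed]:
YYYYYYY
YBYYYYY
YYYYBBB
YYYYYYY
YYYYYYY
After op 4 paint(0,3,R):
YYYRYYY
YBYYYYY
YYYYBBB
YYYYYYY
YYYYYYY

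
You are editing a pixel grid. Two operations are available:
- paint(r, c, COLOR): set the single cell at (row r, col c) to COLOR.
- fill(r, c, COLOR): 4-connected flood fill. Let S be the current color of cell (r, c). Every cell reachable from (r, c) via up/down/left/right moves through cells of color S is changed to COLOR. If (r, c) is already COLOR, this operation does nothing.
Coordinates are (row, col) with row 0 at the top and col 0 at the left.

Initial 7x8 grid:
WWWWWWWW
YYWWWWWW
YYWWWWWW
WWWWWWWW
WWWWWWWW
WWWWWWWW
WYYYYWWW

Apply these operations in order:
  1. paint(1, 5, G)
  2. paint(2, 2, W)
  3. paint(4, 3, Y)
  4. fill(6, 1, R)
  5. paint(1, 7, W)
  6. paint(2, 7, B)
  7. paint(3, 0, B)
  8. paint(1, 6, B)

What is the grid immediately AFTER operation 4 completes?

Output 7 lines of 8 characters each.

Answer: WWWWWWWW
YYWWWGWW
YYWWWWWW
WWWWWWWW
WWWYWWWW
WWWWWWWW
WRRRRWWW

Derivation:
After op 1 paint(1,5,G):
WWWWWWWW
YYWWWGWW
YYWWWWWW
WWWWWWWW
WWWWWWWW
WWWWWWWW
WYYYYWWW
After op 2 paint(2,2,W):
WWWWWWWW
YYWWWGWW
YYWWWWWW
WWWWWWWW
WWWWWWWW
WWWWWWWW
WYYYYWWW
After op 3 paint(4,3,Y):
WWWWWWWW
YYWWWGWW
YYWWWWWW
WWWWWWWW
WWWYWWWW
WWWWWWWW
WYYYYWWW
After op 4 fill(6,1,R) [4 cells changed]:
WWWWWWWW
YYWWWGWW
YYWWWWWW
WWWWWWWW
WWWYWWWW
WWWWWWWW
WRRRRWWW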